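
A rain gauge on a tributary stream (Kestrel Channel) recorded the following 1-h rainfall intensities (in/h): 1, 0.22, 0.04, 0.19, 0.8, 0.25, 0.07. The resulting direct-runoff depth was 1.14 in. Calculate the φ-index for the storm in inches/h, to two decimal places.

φ ≈ 0.33 in/h

Only the 2 blocks with intensity above φ contribute runoff: 1, 0.8 in/h.
Σ(I−φ)·Δt = d  ⇒  (1+0.8 − 2φ)·1 = 1.14
φ = (1.800 − 1.14/1) / 2 = 0.33 in/h.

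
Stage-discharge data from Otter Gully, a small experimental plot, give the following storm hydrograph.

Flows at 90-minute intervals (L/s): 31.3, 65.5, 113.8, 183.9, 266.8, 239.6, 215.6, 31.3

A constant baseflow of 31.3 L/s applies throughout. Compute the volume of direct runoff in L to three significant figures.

Direct-runoff ordinates (Q − Q_b): 0.0, 34.2, 82.5, 152.6, 235.5, 208.3, 184.3, 0.0 L/s.
ΣQ_DR = 897.4 L/s.
With Δt = 1.5 h = 5400 s, V = ΣQ_DR · Δt = 897.4 × 5400 = 4.85 × 10^6 L.

V ≈ 4.85 × 10^6 L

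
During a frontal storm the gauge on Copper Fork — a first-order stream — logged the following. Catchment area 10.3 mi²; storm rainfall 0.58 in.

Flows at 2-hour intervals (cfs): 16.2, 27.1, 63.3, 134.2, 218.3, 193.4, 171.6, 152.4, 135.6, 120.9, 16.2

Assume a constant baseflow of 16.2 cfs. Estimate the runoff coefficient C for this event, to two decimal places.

C ≈ 0.56

ΣQ_DR = 1071 cfs; V = ΣQ_DR·Δt = 7.711 × 10^6 ft³.
Runoff depth d = V / A = 0.3223 in.
C = d / P = 0.3223 / 0.58 = 0.56.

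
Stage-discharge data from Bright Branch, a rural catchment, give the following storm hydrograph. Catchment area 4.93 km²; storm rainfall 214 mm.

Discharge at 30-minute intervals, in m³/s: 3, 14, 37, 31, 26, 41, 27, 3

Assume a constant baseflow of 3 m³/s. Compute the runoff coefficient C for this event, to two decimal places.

ΣQ_DR = 158.0 m³/s; V = ΣQ_DR·Δt = 2.844 × 10^5 m³.
Runoff depth d = V / A = 57.69 mm.
C = d / P = 57.69 / 214 = 0.27.

C ≈ 0.27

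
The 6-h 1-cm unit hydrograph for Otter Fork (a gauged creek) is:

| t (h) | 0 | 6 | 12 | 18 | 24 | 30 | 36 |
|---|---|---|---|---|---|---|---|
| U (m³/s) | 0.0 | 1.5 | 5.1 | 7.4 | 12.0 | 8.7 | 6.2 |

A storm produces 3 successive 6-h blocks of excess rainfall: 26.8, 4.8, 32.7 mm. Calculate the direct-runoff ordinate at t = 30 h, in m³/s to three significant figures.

Q ≈ 53.3 m³/s

By discrete convolution, Q_j = Σ (P_i / 10 mm) · U_{j−i}.
At t = 30 h (j=5): Q = (26.8/10)·8.7 + (4.8/10)·12.0 + (32.7/10)·7.4 = 53.3 m³/s.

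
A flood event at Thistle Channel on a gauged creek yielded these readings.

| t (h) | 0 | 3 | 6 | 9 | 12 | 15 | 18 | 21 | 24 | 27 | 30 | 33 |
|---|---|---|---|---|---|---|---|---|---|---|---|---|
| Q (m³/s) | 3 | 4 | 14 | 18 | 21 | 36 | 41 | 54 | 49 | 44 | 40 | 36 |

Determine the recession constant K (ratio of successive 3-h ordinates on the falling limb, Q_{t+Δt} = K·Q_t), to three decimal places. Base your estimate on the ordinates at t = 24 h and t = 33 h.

Using the recession-limb readings at t = 24 h and t = 33 h: Q falls from 49 to 36 m³/s over 3 intervals.
K = (Q₂/Q₁)^(1/3) = (36/49)^(1/3) = 0.902.

K ≈ 0.902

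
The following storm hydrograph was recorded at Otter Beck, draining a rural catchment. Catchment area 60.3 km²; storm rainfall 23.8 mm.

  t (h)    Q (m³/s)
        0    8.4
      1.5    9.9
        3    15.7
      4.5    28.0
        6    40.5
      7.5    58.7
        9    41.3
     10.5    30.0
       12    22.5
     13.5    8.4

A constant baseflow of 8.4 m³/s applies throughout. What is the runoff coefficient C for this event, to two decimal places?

C ≈ 0.68

ΣQ_DR = 179.4 m³/s; V = ΣQ_DR·Δt = 9.688 × 10^5 m³.
Runoff depth d = V / A = 16.07 mm.
C = d / P = 16.07 / 23.8 = 0.68.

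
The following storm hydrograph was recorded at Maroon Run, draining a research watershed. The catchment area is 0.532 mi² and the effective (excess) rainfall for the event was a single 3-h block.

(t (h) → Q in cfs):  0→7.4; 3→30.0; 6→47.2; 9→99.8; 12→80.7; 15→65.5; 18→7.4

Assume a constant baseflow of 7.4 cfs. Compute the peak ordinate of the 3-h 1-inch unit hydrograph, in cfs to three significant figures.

Direct runoff: 0.0, 22.6, 39.8, 92.4, 73.3, 58.1, 0.0 cfs; ΣQ_DR = 286.2 cfs, peak = 92.4 cfs.
Runoff depth d = ΣQ_DR·Δt / A = 286.2 × 10800 / (0.532 mi²) = 2.501 in.
The 1-inch UH is the DRH scaled by (1 in)/d, so U_p = 92.4 × 1/2.501 = 36.9 cfs.

U_p ≈ 36.9 cfs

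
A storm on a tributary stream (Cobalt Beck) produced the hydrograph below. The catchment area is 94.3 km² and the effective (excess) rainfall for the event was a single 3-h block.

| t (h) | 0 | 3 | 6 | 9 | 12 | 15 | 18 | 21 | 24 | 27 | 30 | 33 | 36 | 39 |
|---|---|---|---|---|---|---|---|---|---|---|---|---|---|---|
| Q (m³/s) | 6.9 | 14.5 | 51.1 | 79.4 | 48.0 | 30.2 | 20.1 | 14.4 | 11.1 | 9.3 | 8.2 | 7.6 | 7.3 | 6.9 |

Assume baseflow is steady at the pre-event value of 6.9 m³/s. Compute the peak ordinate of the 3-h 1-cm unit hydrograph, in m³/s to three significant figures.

Direct runoff: 0.0, 7.6, 44.2, 72.5, 41.1, 23.3, 13.2, 7.5, 4.2, 2.4, 1.3, 0.7, 0.4, 0.0 m³/s; ΣQ_DR = 218.4 m³/s, peak = 72.5 m³/s.
Runoff depth d = ΣQ_DR·Δt / A = 218.4 × 10800 / (94.3 km²) = 25.01 mm.
The 1-cm UH is the DRH scaled by (10 mm)/d, so U_p = 72.5 × 10/25.01 = 29.0 m³/s.

U_p ≈ 29.0 m³/s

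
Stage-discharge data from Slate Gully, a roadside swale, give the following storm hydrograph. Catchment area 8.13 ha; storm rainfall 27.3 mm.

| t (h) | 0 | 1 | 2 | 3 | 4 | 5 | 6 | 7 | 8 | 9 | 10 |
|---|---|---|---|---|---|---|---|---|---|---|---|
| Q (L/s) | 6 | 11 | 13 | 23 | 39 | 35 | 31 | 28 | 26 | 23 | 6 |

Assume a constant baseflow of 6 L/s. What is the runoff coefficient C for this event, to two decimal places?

ΣQ_DR = 175.0 L/s; V = ΣQ_DR·Δt = 6.300 × 10^5 L.
Runoff depth d = V / A = 7.749 mm.
C = d / P = 7.749 / 27.3 = 0.28.

C ≈ 0.28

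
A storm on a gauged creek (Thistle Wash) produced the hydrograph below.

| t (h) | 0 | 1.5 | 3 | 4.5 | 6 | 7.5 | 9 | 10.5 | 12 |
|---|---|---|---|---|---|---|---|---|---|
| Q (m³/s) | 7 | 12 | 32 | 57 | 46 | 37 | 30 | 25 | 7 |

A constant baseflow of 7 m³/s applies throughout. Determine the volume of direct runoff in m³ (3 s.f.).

V ≈ 1.03 × 10^6 m³

Direct-runoff ordinates (Q − Q_b): 0.0, 5.0, 25.0, 50.0, 39.0, 30.0, 23.0, 18.0, 0.0 m³/s.
ΣQ_DR = 190.0 m³/s.
With Δt = 1.5 h = 5400 s, V = ΣQ_DR · Δt = 190.0 × 5400 = 1.03 × 10^6 m³.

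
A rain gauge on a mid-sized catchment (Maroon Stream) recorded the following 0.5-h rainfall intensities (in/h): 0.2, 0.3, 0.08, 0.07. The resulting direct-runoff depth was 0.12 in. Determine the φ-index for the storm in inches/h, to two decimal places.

Only the 2 blocks with intensity above φ contribute runoff: 0.2, 0.3 in/h.
Σ(I−φ)·Δt = d  ⇒  (0.2+0.3 − 2φ)·0.5 = 0.12
φ = (0.5000 − 0.12/0.5) / 2 = 0.13 in/h.

φ ≈ 0.13 in/h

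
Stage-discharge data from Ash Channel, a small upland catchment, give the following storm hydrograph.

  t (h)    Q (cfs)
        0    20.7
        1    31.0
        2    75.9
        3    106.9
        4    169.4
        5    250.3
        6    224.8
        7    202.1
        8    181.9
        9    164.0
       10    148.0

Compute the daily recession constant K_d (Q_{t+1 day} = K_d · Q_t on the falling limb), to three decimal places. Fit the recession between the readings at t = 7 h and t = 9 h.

Between t = 7 h and t = 9 h the flow falls from 202.1 to 164.0 cfs over 2×1 h = 2 h.
Per-interval ratio K = (164.0/202.1)^(1/2) = 0.9008; K_d = K^(24/1) = 0.082.

K_d ≈ 0.082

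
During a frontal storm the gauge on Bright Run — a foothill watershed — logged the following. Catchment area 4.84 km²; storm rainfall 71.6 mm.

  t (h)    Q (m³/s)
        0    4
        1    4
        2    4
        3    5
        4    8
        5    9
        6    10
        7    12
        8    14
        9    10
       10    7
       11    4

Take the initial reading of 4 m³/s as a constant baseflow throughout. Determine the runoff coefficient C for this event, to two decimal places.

ΣQ_DR = 43.00 m³/s; V = ΣQ_DR·Δt = 1.548 × 10^5 m³.
Runoff depth d = V / A = 31.98 mm.
C = d / P = 31.98 / 71.6 = 0.45.

C ≈ 0.45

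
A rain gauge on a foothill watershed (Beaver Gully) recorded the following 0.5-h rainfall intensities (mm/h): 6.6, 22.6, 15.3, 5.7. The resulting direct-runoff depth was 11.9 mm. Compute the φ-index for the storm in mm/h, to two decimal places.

Only the 2 blocks with intensity above φ contribute runoff: 22.6, 15.3 mm/h.
Σ(I−φ)·Δt = d  ⇒  (22.6+15.3 − 2φ)·0.5 = 11.9
φ = (37.90 − 11.9/0.5) / 2 = 7.05 mm/h.

φ ≈ 7.05 mm/h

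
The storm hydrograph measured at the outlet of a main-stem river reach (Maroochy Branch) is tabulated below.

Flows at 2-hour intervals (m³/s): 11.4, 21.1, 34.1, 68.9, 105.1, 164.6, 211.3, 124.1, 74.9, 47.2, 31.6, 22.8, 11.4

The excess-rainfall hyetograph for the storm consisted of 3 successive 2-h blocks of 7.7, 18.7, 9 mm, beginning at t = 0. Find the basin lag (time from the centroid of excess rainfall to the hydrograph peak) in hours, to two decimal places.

t_L ≈ 8.93 h

Centroid of excess rainfall: t_c = Σ P_i·t̄_i / ΣP_i = 3.0734 h (block centres at 1, 3, 5 h).
Hydrograph peak occurs at t = 12 h, so basin lag t_L = 12 − 3.0734 = 8.93 h.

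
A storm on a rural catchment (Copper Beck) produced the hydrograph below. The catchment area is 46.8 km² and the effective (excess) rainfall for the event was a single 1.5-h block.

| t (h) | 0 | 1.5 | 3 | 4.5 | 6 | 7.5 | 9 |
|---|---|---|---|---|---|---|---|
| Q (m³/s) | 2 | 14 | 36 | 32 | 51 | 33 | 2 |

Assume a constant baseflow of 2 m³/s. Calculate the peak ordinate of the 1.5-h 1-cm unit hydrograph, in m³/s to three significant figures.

U_p ≈ 27.2 m³/s

Direct runoff: 0.0, 12.0, 34.0, 30.0, 49.0, 31.0, 0.0 m³/s; ΣQ_DR = 156.0 m³/s, peak = 49.0 m³/s.
Runoff depth d = ΣQ_DR·Δt / A = 156.0 × 5400 / (46.8 km²) = 18.00 mm.
The 1-cm UH is the DRH scaled by (10 mm)/d, so U_p = 49.0 × 10/18.00 = 27.2 m³/s.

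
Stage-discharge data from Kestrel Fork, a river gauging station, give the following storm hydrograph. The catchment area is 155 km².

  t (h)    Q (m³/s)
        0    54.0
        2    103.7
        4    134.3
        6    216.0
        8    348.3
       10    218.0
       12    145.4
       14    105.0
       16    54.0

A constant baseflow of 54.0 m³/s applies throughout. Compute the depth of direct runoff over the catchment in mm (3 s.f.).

d ≈ 41.5 mm

Direct runoff: 0.0, 49.7, 80.3, 162.0, 294.3, 164.0, 91.4, 51.0, 0.0 m³/s; ΣQ_DR = 892.7 m³/s.
V = ΣQ_DR · Δt = 892.7 × 7200 s = 6.427 × 10^6 m³.
Over A = 155 km², depth = V / A = 41.5 mm.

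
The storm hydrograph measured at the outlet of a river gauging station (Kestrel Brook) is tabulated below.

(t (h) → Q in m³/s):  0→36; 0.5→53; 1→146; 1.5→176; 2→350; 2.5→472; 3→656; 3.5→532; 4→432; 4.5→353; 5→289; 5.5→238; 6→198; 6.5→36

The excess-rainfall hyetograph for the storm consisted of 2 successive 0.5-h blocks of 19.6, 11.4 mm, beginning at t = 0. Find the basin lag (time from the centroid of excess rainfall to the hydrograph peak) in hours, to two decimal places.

Centroid of excess rainfall: t_c = Σ P_i·t̄_i / ΣP_i = 0.4339 h (block centres at 0.25, 0.75 h).
Hydrograph peak occurs at t = 3 h, so basin lag t_L = 3 − 0.4339 = 2.57 h.

t_L ≈ 2.57 h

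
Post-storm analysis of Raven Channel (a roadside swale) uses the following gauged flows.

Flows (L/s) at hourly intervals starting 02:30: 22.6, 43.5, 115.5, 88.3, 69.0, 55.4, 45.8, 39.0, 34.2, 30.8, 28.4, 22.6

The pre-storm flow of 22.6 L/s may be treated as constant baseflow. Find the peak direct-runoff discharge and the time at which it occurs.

Subtracting baseflow gives direct-runoff ordinates: 0.0, 20.9, 92.9, 65.7, 46.4, 32.8, 23.2, 16.4, 11.6, 8.2, 5.8, 0.0 L/s.
The maximum is 92.9 L/s, occurring at the reading for t = 04:30.

Q_p = 92.9 L/s at t = 04:30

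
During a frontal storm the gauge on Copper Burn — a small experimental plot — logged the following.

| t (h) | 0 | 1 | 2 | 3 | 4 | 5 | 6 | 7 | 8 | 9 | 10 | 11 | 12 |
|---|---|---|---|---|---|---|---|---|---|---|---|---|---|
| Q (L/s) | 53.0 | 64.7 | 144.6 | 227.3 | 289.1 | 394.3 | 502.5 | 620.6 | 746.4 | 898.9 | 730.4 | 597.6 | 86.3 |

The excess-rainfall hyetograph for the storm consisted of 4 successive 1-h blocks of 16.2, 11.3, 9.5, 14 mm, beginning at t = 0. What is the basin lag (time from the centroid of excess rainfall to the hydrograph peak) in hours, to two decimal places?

t_L ≈ 7.08 h

Centroid of excess rainfall: t_c = Σ P_i·t̄_i / ΣP_i = 1.9176 h (block centres at 0.5, 1.5, 2.5, 3.5 h).
Hydrograph peak occurs at t = 9 h, so basin lag t_L = 9 − 1.9176 = 7.08 h.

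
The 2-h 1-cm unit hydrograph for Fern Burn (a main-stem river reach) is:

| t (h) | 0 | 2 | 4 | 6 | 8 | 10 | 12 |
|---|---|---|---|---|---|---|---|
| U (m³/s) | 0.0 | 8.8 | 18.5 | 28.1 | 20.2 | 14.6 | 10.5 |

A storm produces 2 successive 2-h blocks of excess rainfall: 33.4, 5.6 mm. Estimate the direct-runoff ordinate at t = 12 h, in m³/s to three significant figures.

Q ≈ 43.2 m³/s

By discrete convolution, Q_j = Σ (P_i / 10 mm) · U_{j−i}.
At t = 12 h (j=6): Q = (33.4/10)·10.5 + (5.6/10)·14.6 = 43.2 m³/s.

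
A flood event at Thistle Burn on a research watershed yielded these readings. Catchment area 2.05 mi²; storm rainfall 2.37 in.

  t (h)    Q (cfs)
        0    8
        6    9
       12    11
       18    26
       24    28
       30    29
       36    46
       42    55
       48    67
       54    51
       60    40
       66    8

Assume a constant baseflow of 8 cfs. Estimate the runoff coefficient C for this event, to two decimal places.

ΣQ_DR = 282.0 cfs; V = ΣQ_DR·Δt = 6.091 × 10^6 ft³.
Runoff depth d = V / A = 1.279 in.
C = d / P = 1.279 / 2.37 = 0.54.

C ≈ 0.54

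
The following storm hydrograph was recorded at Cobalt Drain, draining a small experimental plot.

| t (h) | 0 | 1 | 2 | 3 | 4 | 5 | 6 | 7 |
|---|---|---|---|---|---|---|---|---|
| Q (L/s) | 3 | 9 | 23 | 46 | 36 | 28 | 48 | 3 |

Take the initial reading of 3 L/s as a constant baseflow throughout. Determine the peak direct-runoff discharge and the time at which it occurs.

Subtracting baseflow gives direct-runoff ordinates: 0.0, 6.0, 20.0, 43.0, 33.0, 25.0, 45.0, 0.0 L/s.
The maximum is 45.0 L/s, occurring at the reading for t = 6 h.

Q_p = 45.0 L/s at t = 6 h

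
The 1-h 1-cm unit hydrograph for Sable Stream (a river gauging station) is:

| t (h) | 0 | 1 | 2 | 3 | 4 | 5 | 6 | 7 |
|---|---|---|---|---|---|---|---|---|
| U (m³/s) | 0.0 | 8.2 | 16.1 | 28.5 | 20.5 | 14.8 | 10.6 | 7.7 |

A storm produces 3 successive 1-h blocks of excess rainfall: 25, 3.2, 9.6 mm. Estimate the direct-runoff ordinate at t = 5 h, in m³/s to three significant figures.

By discrete convolution, Q_j = Σ (P_i / 10 mm) · U_{j−i}.
At t = 5 h (j=5): Q = (25/10)·14.8 + (3.2/10)·20.5 + (9.6/10)·28.5 = 70.9 m³/s.

Q ≈ 70.9 m³/s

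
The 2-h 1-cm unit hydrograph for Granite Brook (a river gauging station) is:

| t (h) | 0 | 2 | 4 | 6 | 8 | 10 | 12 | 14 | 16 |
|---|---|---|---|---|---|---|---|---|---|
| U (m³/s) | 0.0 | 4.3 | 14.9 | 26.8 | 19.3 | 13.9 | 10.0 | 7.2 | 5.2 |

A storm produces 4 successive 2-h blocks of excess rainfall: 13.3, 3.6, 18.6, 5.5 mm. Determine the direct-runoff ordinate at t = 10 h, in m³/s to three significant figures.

Q ≈ 83.5 m³/s

By discrete convolution, Q_j = Σ (P_i / 10 mm) · U_{j−i}.
At t = 10 h (j=5): Q = (13.3/10)·13.9 + (3.6/10)·19.3 + (18.6/10)·26.8 + (5.5/10)·14.9 = 83.5 m³/s.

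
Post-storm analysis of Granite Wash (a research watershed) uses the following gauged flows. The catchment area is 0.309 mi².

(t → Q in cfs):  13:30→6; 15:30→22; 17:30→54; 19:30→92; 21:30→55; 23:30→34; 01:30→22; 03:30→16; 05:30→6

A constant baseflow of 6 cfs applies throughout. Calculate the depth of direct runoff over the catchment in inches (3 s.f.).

d ≈ 2.54 in

Direct runoff: 0.0, 16.0, 48.0, 86.0, 49.0, 28.0, 16.0, 10.0, 0.0 cfs; ΣQ_DR = 253.0 cfs.
V = ΣQ_DR · Δt = 253.0 × 7200 s = 1.822 × 10^6 ft³.
Over A = 0.309 mi², depth = V / A = 2.54 in.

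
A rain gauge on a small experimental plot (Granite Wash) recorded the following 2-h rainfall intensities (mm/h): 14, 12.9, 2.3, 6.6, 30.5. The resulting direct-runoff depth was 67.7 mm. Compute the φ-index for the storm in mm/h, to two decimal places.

φ ≈ 7.85 mm/h

Only the 3 blocks with intensity above φ contribute runoff: 14, 12.9, 30.5 mm/h.
Σ(I−φ)·Δt = d  ⇒  (14+12.9+30.5 − 3φ)·2 = 67.7
φ = (57.40 − 67.7/2) / 3 = 7.85 mm/h.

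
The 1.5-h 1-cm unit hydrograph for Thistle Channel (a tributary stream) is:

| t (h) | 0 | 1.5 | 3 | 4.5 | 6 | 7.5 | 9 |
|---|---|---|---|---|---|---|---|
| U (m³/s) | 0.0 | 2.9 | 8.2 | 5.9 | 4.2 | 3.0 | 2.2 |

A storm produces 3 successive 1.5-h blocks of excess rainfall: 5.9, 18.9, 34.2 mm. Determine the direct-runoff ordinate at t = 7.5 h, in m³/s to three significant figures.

Q ≈ 29.9 m³/s

By discrete convolution, Q_j = Σ (P_i / 10 mm) · U_{j−i}.
At t = 7.5 h (j=5): Q = (5.9/10)·3.0 + (18.9/10)·4.2 + (34.2/10)·5.9 = 29.9 m³/s.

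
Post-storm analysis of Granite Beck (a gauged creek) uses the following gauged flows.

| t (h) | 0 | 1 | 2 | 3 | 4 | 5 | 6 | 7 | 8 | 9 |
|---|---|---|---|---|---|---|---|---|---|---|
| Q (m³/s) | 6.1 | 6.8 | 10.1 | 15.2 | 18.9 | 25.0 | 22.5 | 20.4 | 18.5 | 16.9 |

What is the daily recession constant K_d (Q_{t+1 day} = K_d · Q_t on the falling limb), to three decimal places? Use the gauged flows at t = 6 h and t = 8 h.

K_d ≈ 0.095

Between t = 6 h and t = 8 h the flow falls from 22.5 to 18.5 m³/s over 2×1 h = 2 h.
Per-interval ratio K = (18.5/22.5)^(1/2) = 0.9068; K_d = K^(24/1) = 0.095.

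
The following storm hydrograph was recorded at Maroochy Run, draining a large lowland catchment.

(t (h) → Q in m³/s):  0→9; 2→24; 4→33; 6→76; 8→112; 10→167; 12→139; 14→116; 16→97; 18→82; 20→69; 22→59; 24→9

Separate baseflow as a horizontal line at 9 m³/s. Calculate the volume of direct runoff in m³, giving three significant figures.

Direct-runoff ordinates (Q − Q_b): 0.0, 15.0, 24.0, 67.0, 103.0, 158.0, 130.0, 107.0, 88.0, 73.0, 60.0, 50.0, 0.0 m³/s.
ΣQ_DR = 875.0 m³/s.
With Δt = 2 h = 7200 s, V = ΣQ_DR · Δt = 875.0 × 7200 = 6.30 × 10^6 m³.

V ≈ 6.30 × 10^6 m³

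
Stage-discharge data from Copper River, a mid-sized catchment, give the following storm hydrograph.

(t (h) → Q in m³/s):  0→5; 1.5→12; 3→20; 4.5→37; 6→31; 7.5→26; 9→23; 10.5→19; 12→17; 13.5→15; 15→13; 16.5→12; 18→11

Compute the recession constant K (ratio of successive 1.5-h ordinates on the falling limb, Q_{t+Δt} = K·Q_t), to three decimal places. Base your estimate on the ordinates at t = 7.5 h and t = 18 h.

Using the recession-limb readings at t = 7.5 h and t = 18 h: Q falls from 26 to 11 m³/s over 7 intervals.
K = (Q₂/Q₁)^(1/7) = (11/26)^(1/7) = 0.884.

K ≈ 0.884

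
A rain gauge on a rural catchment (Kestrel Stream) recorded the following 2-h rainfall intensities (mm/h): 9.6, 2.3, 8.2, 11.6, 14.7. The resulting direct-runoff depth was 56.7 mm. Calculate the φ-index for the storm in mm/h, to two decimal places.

Only the 4 blocks with intensity above φ contribute runoff: 9.6, 8.2, 11.6, 14.7 mm/h.
Σ(I−φ)·Δt = d  ⇒  (9.6+8.2+11.6+14.7 − 4φ)·2 = 56.7
φ = (44.10 − 56.7/2) / 4 = 3.94 mm/h.

φ ≈ 3.94 mm/h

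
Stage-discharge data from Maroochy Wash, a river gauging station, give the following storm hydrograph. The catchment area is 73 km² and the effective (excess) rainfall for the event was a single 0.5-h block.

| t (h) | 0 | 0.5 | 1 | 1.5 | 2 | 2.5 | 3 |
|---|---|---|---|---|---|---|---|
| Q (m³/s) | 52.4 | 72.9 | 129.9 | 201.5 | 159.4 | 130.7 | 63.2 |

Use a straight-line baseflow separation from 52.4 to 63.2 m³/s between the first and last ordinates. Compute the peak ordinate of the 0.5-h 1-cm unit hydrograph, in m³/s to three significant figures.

Direct runoff: 0.00, 18.70, 73.90, 143.70, 99.80, 69.30, 0.00 m³/s; ΣQ_DR = 405.4 m³/s, peak = 143.70 m³/s.
Runoff depth d = ΣQ_DR·Δt / A = 405.4 × 1800 / (73 km²) = 9.996 mm.
The 1-cm UH is the DRH scaled by (10 mm)/d, so U_p = 143.70 × 10/9.996 = 144 m³/s.

U_p ≈ 144 m³/s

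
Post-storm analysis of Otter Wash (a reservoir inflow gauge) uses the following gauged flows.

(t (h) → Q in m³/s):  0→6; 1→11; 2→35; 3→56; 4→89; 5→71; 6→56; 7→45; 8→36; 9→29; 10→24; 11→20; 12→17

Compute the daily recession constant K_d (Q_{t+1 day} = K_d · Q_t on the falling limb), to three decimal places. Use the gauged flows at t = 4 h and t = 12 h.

K_d ≈ 0.007

Between t = 4 h and t = 12 h the flow falls from 89 to 17 m³/s over 8×1 h = 8 h.
Per-interval ratio K = (17/89)^(1/8) = 0.8131; K_d = K^(24/1) = 0.007.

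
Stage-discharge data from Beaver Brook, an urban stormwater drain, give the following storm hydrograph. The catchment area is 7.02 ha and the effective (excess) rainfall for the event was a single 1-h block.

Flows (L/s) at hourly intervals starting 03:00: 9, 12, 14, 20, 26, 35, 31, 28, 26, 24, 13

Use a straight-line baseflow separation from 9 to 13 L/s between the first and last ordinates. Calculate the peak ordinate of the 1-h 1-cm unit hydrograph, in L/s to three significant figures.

Direct runoff: 0.00, 2.60, 4.20, 9.80, 15.40, 24.00, 19.60, 16.20, 13.80, 11.40, 0.00 L/s; ΣQ_DR = 117.0 L/s, peak = 24.00 L/s.
Runoff depth d = ΣQ_DR·Δt / A = 117.0 × 3600 / (7.02 ha) = 6.000 mm.
The 1-cm UH is the DRH scaled by (10 mm)/d, so U_p = 24.00 × 10/6.000 = 40.0 L/s.

U_p ≈ 40.0 L/s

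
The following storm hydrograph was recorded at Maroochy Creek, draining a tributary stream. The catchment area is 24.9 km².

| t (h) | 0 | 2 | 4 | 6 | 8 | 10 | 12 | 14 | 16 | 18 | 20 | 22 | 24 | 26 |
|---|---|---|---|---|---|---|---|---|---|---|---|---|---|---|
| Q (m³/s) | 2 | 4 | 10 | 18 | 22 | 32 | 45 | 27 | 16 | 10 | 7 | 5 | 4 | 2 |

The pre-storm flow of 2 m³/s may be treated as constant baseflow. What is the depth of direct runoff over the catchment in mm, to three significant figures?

Direct runoff: 0.0, 2.0, 8.0, 16.0, 20.0, 30.0, 43.0, 25.0, 14.0, 8.0, 5.0, 3.0, 2.0, 0.0 m³/s; ΣQ_DR = 176.0 m³/s.
V = ΣQ_DR · Δt = 176.0 × 7200 s = 1.267 × 10^6 m³.
Over A = 24.9 km², depth = V / A = 50.9 mm.

d ≈ 50.9 mm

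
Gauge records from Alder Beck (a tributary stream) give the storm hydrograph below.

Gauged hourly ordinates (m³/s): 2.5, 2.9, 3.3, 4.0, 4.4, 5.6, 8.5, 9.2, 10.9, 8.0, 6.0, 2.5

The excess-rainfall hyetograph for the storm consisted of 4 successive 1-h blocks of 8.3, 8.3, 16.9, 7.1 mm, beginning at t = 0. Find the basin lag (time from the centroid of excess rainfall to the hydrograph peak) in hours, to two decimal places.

Centroid of excess rainfall: t_c = Σ P_i·t̄_i / ΣP_i = 2.0616 h (block centres at 0.5, 1.5, 2.5, 3.5 h).
Hydrograph peak occurs at t = 8 h, so basin lag t_L = 8 − 2.0616 = 5.94 h.

t_L ≈ 5.94 h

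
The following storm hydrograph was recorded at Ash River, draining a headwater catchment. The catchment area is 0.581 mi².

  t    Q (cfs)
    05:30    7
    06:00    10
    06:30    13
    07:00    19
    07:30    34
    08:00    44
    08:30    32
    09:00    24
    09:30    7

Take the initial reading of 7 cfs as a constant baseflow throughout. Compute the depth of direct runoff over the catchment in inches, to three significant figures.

d ≈ 0.169 in

Direct runoff: 0.0, 3.0, 6.0, 12.0, 27.0, 37.0, 25.0, 17.0, 0.0 cfs; ΣQ_DR = 127.0 cfs.
V = ΣQ_DR · Δt = 127.0 × 1800 s = 2.286 × 10^5 ft³.
Over A = 0.581 mi², depth = V / A = 0.169 in.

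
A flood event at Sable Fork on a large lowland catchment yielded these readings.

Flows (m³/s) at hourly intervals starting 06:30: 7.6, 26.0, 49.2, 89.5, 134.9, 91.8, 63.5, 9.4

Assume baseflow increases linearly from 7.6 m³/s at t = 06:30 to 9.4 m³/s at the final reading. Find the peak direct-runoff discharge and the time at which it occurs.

Q_p = 126.27 m³/s at t = 10:30

Subtracting baseflow gives direct-runoff ordinates: 0.00, 18.14, 41.09, 81.13, 126.27, 82.91, 54.36, 0.00 m³/s.
The maximum is 126.27 m³/s, occurring at the reading for t = 10:30.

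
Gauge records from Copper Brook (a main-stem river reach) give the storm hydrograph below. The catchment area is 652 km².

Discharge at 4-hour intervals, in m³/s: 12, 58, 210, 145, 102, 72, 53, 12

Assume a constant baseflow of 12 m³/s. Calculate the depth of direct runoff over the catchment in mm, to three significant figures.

Direct runoff: 0.0, 46.0, 198.0, 133.0, 90.0, 60.0, 41.0, 0.0 m³/s; ΣQ_DR = 568.0 m³/s.
V = ΣQ_DR · Δt = 568.0 × 14400 s = 8.179 × 10^6 m³.
Over A = 652 km², depth = V / A = 12.5 mm.

d ≈ 12.5 mm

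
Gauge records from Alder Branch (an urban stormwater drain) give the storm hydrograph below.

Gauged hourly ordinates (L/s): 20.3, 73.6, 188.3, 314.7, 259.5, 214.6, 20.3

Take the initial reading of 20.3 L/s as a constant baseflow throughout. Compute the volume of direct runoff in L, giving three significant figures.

V ≈ 3.42 × 10^6 L

Direct-runoff ordinates (Q − Q_b): 0.0, 53.3, 168.0, 294.4, 239.2, 194.3, 0.0 L/s.
ΣQ_DR = 949.2 L/s.
With Δt = 1 h = 3600 s, V = ΣQ_DR · Δt = 949.2 × 3600 = 3.42 × 10^6 L.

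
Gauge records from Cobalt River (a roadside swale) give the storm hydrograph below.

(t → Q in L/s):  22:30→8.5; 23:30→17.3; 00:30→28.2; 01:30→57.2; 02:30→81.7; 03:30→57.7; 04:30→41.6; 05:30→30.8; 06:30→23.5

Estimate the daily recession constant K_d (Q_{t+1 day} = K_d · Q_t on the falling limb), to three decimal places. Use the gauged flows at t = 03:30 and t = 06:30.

K_d ≈ 0.001

Between t = 03:30 and t = 06:30 the flow falls from 57.7 to 23.5 L/s over 3×1 h = 3 h.
Per-interval ratio K = (23.5/57.7)^(1/3) = 0.7412; K_d = K^(24/1) = 0.001.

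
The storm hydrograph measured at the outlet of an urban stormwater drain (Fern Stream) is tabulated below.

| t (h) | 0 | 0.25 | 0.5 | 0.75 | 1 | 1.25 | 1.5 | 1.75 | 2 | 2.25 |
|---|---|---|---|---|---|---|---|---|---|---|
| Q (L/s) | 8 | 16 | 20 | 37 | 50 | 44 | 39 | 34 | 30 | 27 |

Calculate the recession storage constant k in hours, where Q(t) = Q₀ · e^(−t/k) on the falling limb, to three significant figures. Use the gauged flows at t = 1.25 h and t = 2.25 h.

k ≈ 2.05 h

On the falling limb, Q drops from 44 to 27 L/s between t = 1.25 h and t = 2.25 h (Δt = 1 h).
k = −Δt / ln(Q₂/Q₁) = −1 / ln(27/44) = 2.05 h.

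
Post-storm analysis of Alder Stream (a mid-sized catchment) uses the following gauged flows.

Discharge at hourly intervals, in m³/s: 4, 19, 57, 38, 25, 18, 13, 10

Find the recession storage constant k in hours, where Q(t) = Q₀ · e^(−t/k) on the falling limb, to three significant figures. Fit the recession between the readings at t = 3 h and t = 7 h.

On the falling limb, Q drops from 38 to 10 m³/s between t = 3 h and t = 7 h (Δt = 4 h).
k = −Δt / ln(Q₂/Q₁) = −4 / ln(10/38) = 3.00 h.

k ≈ 3.00 h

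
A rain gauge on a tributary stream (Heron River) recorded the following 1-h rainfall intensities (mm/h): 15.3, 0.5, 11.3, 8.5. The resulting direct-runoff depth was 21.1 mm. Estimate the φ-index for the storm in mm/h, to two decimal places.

Only the 3 blocks with intensity above φ contribute runoff: 15.3, 11.3, 8.5 mm/h.
Σ(I−φ)·Δt = d  ⇒  (15.3+11.3+8.5 − 3φ)·1 = 21.1
φ = (35.10 − 21.1/1) / 3 = 4.67 mm/h.

φ ≈ 4.67 mm/h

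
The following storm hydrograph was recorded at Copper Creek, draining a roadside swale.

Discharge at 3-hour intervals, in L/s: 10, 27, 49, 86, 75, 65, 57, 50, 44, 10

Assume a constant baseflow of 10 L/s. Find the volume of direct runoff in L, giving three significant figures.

Direct-runoff ordinates (Q − Q_b): 0.0, 17.0, 39.0, 76.0, 65.0, 55.0, 47.0, 40.0, 34.0, 0.0 L/s.
ΣQ_DR = 373.0 L/s.
With Δt = 3 h = 10800 s, V = ΣQ_DR · Δt = 373.0 × 10800 = 4.03 × 10^6 L.

V ≈ 4.03 × 10^6 L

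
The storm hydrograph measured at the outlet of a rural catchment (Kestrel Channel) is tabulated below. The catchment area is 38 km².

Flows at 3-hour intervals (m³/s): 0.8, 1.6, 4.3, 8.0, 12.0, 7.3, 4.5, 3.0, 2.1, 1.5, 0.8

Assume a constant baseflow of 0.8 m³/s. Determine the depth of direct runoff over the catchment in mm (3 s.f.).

d ≈ 10.5 mm

Direct runoff: 0.0, 0.8, 3.5, 7.2, 11.2, 6.5, 3.7, 2.2, 1.3, 0.7, 0.0 m³/s; ΣQ_DR = 37.10 m³/s.
V = ΣQ_DR · Δt = 37.10 × 10800 s = 4.007 × 10^5 m³.
Over A = 38 km², depth = V / A = 10.5 mm.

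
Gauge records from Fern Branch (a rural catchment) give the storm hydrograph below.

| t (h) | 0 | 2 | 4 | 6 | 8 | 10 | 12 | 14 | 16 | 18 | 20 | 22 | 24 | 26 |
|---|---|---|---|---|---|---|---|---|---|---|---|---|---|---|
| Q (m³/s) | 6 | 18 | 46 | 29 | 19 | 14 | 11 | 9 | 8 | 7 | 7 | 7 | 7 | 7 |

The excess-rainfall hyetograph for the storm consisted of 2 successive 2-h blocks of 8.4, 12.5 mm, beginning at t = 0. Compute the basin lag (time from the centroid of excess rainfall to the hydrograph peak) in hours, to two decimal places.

t_L ≈ 1.80 h

Centroid of excess rainfall: t_c = Σ P_i·t̄_i / ΣP_i = 2.1962 h (block centres at 1, 3 h).
Hydrograph peak occurs at t = 4 h, so basin lag t_L = 4 − 2.1962 = 1.80 h.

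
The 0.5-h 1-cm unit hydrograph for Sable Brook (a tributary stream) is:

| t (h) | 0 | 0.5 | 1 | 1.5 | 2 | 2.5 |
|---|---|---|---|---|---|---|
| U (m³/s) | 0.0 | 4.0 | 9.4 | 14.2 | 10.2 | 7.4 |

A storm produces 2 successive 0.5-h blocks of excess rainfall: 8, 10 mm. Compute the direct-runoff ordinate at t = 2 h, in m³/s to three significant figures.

Q ≈ 22.4 m³/s

By discrete convolution, Q_j = Σ (P_i / 10 mm) · U_{j−i}.
At t = 2 h (j=4): Q = (8/10)·10.2 + (10/10)·14.2 = 22.4 m³/s.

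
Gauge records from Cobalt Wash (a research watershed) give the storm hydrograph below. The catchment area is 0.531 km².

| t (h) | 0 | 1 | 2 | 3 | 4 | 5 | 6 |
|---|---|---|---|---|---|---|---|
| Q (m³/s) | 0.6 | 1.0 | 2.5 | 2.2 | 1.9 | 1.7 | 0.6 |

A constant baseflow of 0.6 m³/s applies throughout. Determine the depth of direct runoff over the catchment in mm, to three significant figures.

d ≈ 42.7 mm

Direct runoff: 0.0, 0.4, 1.9, 1.6, 1.3, 1.1, 0.0 m³/s; ΣQ_DR = 6.300 m³/s.
V = ΣQ_DR · Δt = 6.300 × 3600 s = 22680 m³.
Over A = 0.531 km², depth = V / A = 42.7 mm.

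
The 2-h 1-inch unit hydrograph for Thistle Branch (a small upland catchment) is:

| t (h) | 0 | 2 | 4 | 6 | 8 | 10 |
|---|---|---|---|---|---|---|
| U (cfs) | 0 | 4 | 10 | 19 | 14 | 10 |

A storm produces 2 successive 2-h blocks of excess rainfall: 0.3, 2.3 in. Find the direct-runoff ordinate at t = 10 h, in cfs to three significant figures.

By discrete convolution, Q_j = Σ (P_i / 1 in) · U_{j−i}.
At t = 10 h (j=5): Q = (0.3/1)·10 + (2.3/1)·14 = 35.2 cfs.

Q ≈ 35.2 cfs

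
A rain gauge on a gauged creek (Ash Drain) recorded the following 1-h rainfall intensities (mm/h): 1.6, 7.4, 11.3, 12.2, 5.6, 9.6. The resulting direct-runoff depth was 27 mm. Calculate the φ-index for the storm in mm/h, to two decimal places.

Only the 5 blocks with intensity above φ contribute runoff: 7.4, 11.3, 12.2, 5.6, 9.6 mm/h.
Σ(I−φ)·Δt = d  ⇒  (7.4+11.3+12.2+5.6+9.6 − 5φ)·1 = 27
φ = (46.10 − 27/1) / 5 = 3.82 mm/h.

φ ≈ 3.82 mm/h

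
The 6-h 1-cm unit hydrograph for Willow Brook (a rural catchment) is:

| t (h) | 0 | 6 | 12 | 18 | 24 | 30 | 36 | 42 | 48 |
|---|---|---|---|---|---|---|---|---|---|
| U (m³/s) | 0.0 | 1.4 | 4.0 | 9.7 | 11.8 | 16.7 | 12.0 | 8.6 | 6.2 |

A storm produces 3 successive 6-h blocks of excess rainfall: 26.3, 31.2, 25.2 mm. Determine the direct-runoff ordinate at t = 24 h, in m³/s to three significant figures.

Q ≈ 71.4 m³/s

By discrete convolution, Q_j = Σ (P_i / 10 mm) · U_{j−i}.
At t = 24 h (j=4): Q = (26.3/10)·11.8 + (31.2/10)·9.7 + (25.2/10)·4.0 = 71.4 m³/s.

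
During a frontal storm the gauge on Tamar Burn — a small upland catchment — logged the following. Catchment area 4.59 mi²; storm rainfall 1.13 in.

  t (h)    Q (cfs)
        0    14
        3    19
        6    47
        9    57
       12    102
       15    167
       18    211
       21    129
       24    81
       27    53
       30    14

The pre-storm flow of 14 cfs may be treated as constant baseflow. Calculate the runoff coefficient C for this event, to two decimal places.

C ≈ 0.66

ΣQ_DR = 740.0 cfs; V = ΣQ_DR·Δt = 7.992 × 10^6 ft³.
Runoff depth d = V / A = 0.7495 in.
C = d / P = 0.7495 / 1.13 = 0.66.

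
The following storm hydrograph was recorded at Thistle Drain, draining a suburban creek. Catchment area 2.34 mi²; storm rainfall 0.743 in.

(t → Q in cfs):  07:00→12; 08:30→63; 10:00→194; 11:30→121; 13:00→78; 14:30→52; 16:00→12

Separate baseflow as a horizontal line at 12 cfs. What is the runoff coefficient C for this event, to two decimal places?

ΣQ_DR = 448.0 cfs; V = ΣQ_DR·Δt = 2.419 × 10^6 ft³.
Runoff depth d = V / A = 0.4450 in.
C = d / P = 0.4450 / 0.743 = 0.60.

C ≈ 0.60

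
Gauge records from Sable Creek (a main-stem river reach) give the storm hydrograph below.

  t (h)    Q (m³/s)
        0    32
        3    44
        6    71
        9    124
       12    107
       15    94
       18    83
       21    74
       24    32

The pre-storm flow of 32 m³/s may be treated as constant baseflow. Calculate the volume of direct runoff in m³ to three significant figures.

V ≈ 4.03 × 10^6 m³

Direct-runoff ordinates (Q − Q_b): 0.0, 12.0, 39.0, 92.0, 75.0, 62.0, 51.0, 42.0, 0.0 m³/s.
ΣQ_DR = 373.0 m³/s.
With Δt = 3 h = 10800 s, V = ΣQ_DR · Δt = 373.0 × 10800 = 4.03 × 10^6 m³.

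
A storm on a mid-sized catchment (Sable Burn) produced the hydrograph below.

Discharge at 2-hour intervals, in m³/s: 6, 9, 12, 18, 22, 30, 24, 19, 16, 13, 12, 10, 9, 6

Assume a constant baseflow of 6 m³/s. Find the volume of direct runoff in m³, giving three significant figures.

Direct-runoff ordinates (Q − Q_b): 0.0, 3.0, 6.0, 12.0, 16.0, 24.0, 18.0, 13.0, 10.0, 7.0, 6.0, 4.0, 3.0, 0.0 m³/s.
ΣQ_DR = 122.0 m³/s.
With Δt = 2 h = 7200 s, V = ΣQ_DR · Δt = 122.0 × 7200 = 8.78 × 10^5 m³.

V ≈ 8.78 × 10^5 m³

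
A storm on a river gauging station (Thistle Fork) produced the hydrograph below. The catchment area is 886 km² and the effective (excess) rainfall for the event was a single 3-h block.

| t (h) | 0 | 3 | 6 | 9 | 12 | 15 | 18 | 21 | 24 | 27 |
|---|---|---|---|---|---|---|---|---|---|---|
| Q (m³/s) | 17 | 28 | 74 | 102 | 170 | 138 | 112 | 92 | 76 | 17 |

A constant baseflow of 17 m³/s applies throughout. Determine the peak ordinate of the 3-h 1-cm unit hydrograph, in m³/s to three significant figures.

U_p ≈ 191 m³/s

Direct runoff: 0.0, 11.0, 57.0, 85.0, 153.0, 121.0, 95.0, 75.0, 59.0, 0.0 m³/s; ΣQ_DR = 656.0 m³/s, peak = 153.0 m³/s.
Runoff depth d = ΣQ_DR·Δt / A = 656.0 × 10800 / (886 km²) = 7.996 mm.
The 1-cm UH is the DRH scaled by (10 mm)/d, so U_p = 153.0 × 10/7.996 = 191 m³/s.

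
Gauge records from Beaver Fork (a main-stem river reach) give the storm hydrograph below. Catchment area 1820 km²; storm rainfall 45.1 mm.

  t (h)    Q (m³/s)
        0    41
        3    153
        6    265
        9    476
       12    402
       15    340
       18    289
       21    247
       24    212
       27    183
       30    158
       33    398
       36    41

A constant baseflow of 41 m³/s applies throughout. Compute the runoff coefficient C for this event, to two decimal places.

ΣQ_DR = 2672 m³/s; V = ΣQ_DR·Δt = 2.886 × 10^7 m³.
Runoff depth d = V / A = 15.86 mm.
C = d / P = 15.86 / 45.1 = 0.35.

C ≈ 0.35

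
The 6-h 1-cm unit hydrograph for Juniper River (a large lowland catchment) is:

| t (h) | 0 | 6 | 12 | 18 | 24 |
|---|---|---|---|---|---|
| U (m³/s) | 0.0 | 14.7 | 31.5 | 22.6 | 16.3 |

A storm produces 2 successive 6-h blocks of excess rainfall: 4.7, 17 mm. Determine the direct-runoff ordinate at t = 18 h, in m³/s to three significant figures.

By discrete convolution, Q_j = Σ (P_i / 10 mm) · U_{j−i}.
At t = 18 h (j=3): Q = (4.7/10)·22.6 + (17/10)·31.5 = 64.2 m³/s.

Q ≈ 64.2 m³/s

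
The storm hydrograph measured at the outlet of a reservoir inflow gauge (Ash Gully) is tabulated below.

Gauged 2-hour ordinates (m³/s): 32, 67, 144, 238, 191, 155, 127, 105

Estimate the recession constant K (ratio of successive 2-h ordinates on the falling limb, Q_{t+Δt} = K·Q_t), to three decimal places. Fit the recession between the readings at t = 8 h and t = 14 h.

K ≈ 0.819

Using the recession-limb readings at t = 8 h and t = 14 h: Q falls from 191 to 105 m³/s over 3 intervals.
K = (Q₂/Q₁)^(1/3) = (105/191)^(1/3) = 0.819.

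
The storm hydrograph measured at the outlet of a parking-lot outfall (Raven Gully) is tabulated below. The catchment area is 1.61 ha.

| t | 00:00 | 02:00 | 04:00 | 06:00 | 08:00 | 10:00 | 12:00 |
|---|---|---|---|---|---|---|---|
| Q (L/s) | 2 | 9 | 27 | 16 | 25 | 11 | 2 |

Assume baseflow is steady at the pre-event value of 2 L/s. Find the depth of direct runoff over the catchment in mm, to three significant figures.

Direct runoff: 0.0, 7.0, 25.0, 14.0, 23.0, 9.0, 0.0 L/s; ΣQ_DR = 78.00 L/s.
V = ΣQ_DR · Δt = 78.00 × 7200 s = 5.616 × 10^5 L.
Over A = 1.61 ha, depth = V / A = 34.9 mm.

d ≈ 34.9 mm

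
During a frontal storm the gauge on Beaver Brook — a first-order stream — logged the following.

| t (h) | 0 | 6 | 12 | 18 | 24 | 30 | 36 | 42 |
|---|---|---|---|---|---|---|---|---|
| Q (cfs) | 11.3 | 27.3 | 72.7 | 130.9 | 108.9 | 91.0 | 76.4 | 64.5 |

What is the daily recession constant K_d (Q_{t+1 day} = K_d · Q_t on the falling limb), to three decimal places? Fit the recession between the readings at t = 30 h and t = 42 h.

Between t = 30 h and t = 42 h the flow falls from 91.0 to 64.5 cfs over 2×6 h = 12 h.
Per-interval ratio K = (64.5/91.0)^(1/2) = 0.8419; K_d = K^(24/6) = 0.502.

K_d ≈ 0.502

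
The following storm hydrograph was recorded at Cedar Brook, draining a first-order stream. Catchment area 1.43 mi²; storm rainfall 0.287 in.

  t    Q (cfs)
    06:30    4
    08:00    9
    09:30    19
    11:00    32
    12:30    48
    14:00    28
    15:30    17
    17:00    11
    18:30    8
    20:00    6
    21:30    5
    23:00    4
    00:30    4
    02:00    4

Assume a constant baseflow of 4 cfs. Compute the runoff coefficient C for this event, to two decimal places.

C ≈ 0.81

ΣQ_DR = 143.0 cfs; V = ΣQ_DR·Δt = 7.722 × 10^5 ft³.
Runoff depth d = V / A = 0.2324 in.
C = d / P = 0.2324 / 0.287 = 0.81.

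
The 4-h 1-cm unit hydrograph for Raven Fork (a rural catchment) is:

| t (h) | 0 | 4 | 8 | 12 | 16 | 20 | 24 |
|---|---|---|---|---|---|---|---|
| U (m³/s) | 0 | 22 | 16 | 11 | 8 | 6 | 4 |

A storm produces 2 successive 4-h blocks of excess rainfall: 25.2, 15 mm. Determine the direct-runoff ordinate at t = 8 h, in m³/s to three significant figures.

Q ≈ 73.3 m³/s

By discrete convolution, Q_j = Σ (P_i / 10 mm) · U_{j−i}.
At t = 8 h (j=2): Q = (25.2/10)·16 + (15/10)·22 = 73.3 m³/s.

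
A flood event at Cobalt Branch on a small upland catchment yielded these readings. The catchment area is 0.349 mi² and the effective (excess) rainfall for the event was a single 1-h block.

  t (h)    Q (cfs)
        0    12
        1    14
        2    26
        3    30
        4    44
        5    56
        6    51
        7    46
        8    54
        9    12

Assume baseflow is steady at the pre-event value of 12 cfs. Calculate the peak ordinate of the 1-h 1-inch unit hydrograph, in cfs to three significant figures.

Direct runoff: 0.0, 2.0, 14.0, 18.0, 32.0, 44.0, 39.0, 34.0, 42.0, 0.0 cfs; ΣQ_DR = 225.0 cfs, peak = 44.0 cfs.
Runoff depth d = ΣQ_DR·Δt / A = 225.0 × 3600 / (0.349 mi²) = 0.9990 in.
The 1-inch UH is the DRH scaled by (1 in)/d, so U_p = 44.0 × 1/0.9990 = 44.0 cfs.

U_p ≈ 44.0 cfs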